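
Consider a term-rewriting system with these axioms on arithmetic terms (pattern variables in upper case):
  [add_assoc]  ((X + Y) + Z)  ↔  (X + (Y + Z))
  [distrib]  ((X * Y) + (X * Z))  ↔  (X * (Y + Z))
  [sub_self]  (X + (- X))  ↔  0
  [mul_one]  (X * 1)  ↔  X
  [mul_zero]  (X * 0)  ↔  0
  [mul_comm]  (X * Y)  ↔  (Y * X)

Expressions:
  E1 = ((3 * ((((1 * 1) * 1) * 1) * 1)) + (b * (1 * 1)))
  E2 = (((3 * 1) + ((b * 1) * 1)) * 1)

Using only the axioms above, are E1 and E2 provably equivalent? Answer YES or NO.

YES

1. [mul_one →] ((((1 * 1) * 1) * 1) * 1)  →  (((1 * 1) * 1) * 1);  E1 = ((3 * (((1 * 1) * 1) * 1)) + (b * (1 * 1)))
2. [mul_one →] (1 * 1)  →  1;  E1 = ((3 * ((1 * 1) * 1)) + (b * (1 * 1)))
3. [mul_one →] (1 * 1)  →  1;  E1 = ((3 * ((1 * 1) * 1)) + (b * 1))
4. [mul_one →] ((1 * 1) * 1)  →  (1 * 1);  E1 = ((3 * (1 * 1)) + (b * 1))
5. [mul_one →] (1 * 1)  →  1;  E1 = ((3 * 1) + (b * 1))
6. [mul_comm →] (3 * 1)  →  (1 * 3);  E1 = ((1 * 3) + (b * 1))
7. [mul_one ←] b  →  (b * 1);  E1 = ((1 * 3) + ((b * 1) * 1))
8. [mul_comm →] (1 * 3)  →  (3 * 1);  E1 = ((3 * 1) + ((b * 1) * 1))
9. [mul_one ←] ((3 * 1) + ((b * 1) * 1))  →  (((3 * 1) + ((b * 1) * 1)) * 1);  this is E2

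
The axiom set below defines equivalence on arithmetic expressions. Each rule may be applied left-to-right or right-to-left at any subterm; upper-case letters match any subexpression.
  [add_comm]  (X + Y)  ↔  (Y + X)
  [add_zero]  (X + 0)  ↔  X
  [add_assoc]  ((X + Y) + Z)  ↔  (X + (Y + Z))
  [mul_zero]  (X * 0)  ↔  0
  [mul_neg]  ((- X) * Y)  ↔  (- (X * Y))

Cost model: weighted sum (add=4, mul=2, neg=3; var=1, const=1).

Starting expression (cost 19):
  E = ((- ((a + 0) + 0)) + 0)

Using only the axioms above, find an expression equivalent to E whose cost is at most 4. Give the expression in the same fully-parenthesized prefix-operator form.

(- a)   [cost 4]

(1) ((- ((a + 0) + 0)) + 0)  =[add_zero →]=  (- ((a + 0) + 0))
(2) (a + 0)  =[add_zero →]=  a    ⊢ (- (a + 0))
(3) (a + 0)  =[add_zero →]=  a    ⊢ cost 4, within 4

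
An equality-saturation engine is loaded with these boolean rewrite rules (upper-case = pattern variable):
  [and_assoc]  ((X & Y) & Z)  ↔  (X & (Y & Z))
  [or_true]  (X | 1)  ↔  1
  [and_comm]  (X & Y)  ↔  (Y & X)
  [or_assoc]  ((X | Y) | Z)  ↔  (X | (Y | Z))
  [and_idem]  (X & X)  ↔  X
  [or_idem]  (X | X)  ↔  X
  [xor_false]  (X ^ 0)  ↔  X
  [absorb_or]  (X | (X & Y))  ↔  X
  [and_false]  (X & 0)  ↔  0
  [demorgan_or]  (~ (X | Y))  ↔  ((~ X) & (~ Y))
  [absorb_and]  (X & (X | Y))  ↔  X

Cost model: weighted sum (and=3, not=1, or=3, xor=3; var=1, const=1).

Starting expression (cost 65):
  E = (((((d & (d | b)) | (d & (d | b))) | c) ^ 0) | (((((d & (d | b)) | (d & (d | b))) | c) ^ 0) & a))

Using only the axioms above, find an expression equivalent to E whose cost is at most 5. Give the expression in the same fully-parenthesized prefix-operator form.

(1) (((((d & (d | b)) | (d & (d | b))) | c) ^ 0) | (((((d & (d | b)) | (d & (d | b))) | c) ^ 0) & a))  =[absorb_or →]=  ((((d & (d | b)) | (d & (d | b))) | c) ^ 0)
(2) ((d & (d | b)) | (d & (d | b)))  =[or_idem →]=  (d & (d | b))    ⊢ (((d & (d | b)) | c) ^ 0)
(3) (d & (d | b))  =[absorb_and →]=  d    ⊢ ((d | c) ^ 0)
(4) ((d | c) ^ 0)  =[xor_false →]=  (d | c)    ⊢ cost 5, within 5

(d | c)   [cost 5]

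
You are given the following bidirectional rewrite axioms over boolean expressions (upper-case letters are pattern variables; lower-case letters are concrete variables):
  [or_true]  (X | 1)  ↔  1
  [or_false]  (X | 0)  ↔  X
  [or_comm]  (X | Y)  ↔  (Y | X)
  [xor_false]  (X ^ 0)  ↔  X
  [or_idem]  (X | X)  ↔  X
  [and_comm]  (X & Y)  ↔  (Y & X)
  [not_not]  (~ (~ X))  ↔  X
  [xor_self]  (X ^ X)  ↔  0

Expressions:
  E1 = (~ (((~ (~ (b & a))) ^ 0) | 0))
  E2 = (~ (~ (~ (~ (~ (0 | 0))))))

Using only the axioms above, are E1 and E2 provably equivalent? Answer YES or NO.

NO

All listed rules preserve value, hence provable equivalence implies equal values everywhere; look for a separating assignment.
a=1, b=1 gives E1 ↦ 0, E2 ↦ 1; values differ ⇒ not provably equivalent.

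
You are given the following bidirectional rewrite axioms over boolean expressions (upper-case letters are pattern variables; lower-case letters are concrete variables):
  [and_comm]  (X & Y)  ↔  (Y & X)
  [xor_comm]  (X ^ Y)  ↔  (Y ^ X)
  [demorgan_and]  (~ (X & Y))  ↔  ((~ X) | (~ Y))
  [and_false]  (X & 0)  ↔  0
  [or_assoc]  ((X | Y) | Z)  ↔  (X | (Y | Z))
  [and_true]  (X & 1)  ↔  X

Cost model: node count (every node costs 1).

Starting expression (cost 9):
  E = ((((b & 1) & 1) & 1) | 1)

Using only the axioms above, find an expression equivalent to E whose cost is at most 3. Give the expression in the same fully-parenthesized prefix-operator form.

(b | 1)   [cost 3]

(1) (((b & 1) & 1) & 1)  =[and_true →]=  ((b & 1) & 1)    ⊢ (((b & 1) & 1) | 1)
(2) (b & 1)  =[and_true →]=  b    ⊢ ((b & 1) | 1)
(3) (b & 1)  =[and_true →]=  b    ⊢ cost 3, within 3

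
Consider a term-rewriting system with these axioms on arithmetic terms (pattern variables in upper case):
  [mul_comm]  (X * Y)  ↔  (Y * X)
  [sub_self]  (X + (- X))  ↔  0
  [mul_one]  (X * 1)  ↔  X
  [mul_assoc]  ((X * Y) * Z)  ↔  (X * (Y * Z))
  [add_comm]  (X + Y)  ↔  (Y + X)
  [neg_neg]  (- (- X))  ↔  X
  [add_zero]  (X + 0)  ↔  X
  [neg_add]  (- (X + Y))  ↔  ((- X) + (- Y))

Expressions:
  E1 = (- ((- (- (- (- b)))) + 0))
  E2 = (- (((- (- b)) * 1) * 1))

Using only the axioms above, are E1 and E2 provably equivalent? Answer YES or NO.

YES

1. [add_zero →] ((- (- (- (- b)))) + 0)  →  (- (- (- (- b))));  E1 = (- (- (- (- (- b)))))
2. [neg_neg →] (- (- (- (- b))))  →  (- (- b));  E1 = (- (- (- b)))
3. [mul_one ←] (- (- b))  →  ((- (- b)) * 1);  E1 = (- ((- (- b)) * 1))
4. [mul_one ←] ((- (- b)) * 1)  →  (((- (- b)) * 1) * 1);  this is E2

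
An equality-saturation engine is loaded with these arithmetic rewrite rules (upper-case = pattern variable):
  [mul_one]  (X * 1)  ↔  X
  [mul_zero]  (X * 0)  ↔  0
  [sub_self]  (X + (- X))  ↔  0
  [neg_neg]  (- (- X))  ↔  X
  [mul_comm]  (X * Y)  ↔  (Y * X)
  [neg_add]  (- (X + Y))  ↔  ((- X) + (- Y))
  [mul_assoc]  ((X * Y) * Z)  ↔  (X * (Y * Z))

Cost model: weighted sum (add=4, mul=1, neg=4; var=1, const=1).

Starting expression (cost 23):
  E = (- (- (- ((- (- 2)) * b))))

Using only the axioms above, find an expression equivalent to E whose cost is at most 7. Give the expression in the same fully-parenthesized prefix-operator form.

(- (2 * b))   [cost 7]

1. [neg_neg →] (- (- (- ((- (- 2)) * b))))  →  (- ((- (- 2)) * b))
2. [neg_neg →] (- (- 2))  →  2;  cost 7 ≤ 7, done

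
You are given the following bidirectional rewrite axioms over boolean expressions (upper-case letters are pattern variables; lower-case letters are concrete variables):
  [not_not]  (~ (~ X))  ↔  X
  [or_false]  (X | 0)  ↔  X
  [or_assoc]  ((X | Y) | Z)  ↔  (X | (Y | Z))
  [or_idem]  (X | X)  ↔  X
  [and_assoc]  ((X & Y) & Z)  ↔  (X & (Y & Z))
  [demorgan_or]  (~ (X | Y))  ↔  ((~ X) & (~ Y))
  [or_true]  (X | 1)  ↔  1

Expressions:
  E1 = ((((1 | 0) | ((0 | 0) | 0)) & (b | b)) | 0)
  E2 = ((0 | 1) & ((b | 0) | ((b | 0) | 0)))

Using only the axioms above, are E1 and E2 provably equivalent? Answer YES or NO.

(1) (0 | 0)  =[or_idem →]=  0    ⊢ ((((1 | 0) | (0 | 0)) & (b | b)) | 0)
(2) (1 | 0)  =[or_false →]=  1    ⊢ (((1 | (0 | 0)) & (b | b)) | 0)
(3) (((1 | (0 | 0)) & (b | b)) | 0)  =[or_false →]=  ((1 | (0 | 0)) & (b | b))
(4) (b | b)  =[or_idem →]=  b    ⊢ ((1 | (0 | 0)) & b)
(5) (0 | 0)  =[or_idem →]=  0    ⊢ ((1 | 0) & b)
(6) (1 | 0)  =[or_false →]=  1    ⊢ (1 & b)
(7) 1  =[or_true ←]=  (0 | 1)    ⊢ ((0 | 1) & b)
(8) b  =[or_false ←]=  (b | 0)    ⊢ ((0 | 1) & (b | 0))
(9) (b | 0)  =[or_idem ←]=  ((b | 0) | (b | 0))    ⊢ ((0 | 1) & ((b | 0) | (b | 0)))
(10) (b | 0)  =[or_false ←]=  ((b | 0) | 0)    ⊢ E2

YES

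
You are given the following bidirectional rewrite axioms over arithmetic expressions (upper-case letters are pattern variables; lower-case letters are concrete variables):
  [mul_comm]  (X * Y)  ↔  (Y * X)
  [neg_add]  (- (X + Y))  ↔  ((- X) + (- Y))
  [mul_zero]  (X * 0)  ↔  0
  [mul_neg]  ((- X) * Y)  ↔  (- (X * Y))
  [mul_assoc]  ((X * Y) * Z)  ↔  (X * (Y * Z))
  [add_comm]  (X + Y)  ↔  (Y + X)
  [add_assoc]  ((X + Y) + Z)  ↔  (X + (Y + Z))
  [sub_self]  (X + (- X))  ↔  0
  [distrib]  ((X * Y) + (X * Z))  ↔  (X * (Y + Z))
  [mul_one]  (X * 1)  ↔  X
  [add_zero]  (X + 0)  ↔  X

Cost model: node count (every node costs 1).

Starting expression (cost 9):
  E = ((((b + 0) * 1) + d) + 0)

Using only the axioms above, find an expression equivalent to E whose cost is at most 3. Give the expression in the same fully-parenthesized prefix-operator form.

(b + d)   [cost 3]

(1) ((((b + 0) * 1) + d) + 0)  =[add_zero →]=  (((b + 0) * 1) + d)
(2) ((b + 0) * 1)  =[mul_one →]=  (b + 0)    ⊢ ((b + 0) + d)
(3) (b + 0)  =[add_zero →]=  b    ⊢ cost 3, within 3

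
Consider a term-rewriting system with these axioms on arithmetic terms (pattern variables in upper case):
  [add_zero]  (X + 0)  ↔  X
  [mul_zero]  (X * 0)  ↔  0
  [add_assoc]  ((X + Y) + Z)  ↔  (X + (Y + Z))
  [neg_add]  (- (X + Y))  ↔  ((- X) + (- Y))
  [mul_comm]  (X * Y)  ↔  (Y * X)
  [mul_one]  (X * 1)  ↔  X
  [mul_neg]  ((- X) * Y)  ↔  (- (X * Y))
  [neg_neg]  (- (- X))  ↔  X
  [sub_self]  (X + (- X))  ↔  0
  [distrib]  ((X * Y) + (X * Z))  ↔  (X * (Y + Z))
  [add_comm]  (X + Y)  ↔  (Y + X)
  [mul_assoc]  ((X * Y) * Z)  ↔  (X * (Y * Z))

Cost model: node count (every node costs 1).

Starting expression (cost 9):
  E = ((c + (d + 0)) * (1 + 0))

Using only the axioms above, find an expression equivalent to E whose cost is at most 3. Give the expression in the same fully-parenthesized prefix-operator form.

(c + d)   [cost 3]

1. [add_zero →] (1 + 0)  →  1;  E = ((c + (d + 0)) * 1)
2. [add_zero →] (d + 0)  →  d;  E = ((c + d) * 1)
3. [mul_one →] ((c + d) * 1)  →  (c + d);  cost 3 ≤ 3, done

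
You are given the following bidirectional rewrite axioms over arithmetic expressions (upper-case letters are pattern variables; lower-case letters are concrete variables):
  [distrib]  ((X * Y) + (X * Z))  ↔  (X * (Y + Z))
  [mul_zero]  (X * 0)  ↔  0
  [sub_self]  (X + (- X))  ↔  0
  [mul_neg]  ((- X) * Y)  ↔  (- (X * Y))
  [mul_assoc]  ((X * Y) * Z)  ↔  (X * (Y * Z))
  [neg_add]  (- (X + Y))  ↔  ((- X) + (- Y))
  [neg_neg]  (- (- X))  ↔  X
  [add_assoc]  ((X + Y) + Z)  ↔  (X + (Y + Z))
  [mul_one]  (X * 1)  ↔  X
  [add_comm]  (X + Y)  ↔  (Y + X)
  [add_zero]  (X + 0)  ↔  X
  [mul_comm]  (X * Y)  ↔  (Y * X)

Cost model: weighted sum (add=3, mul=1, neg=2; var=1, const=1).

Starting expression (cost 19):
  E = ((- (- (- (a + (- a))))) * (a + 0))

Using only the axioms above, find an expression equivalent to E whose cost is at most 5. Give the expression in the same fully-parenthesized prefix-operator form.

((- 0) * a)   [cost 5]

(1) (a + (- a))  =[sub_self →]=  0    ⊢ ((- (- (- 0))) * (a + 0))
(2) (a + 0)  =[add_zero →]=  a    ⊢ ((- (- (- 0))) * a)
(3) (- (- 0))  =[neg_neg →]=  0    ⊢ cost 5, within 5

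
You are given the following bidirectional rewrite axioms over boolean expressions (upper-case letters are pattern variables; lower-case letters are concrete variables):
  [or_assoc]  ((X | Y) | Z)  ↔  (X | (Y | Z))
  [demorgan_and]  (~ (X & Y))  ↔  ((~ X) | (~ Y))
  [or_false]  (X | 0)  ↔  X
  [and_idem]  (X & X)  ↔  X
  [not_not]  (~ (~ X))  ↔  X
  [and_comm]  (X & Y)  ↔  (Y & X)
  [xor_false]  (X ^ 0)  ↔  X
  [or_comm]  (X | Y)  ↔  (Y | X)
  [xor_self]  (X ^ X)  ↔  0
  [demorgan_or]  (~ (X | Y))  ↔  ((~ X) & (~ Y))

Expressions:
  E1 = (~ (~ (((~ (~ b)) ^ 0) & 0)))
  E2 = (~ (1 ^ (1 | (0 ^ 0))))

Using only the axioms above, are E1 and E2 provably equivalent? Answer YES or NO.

All listed rules preserve value, hence provable equivalence implies equal values everywhere; look for a separating assignment.
b=0 gives E1 ↦ 0, E2 ↦ 1; values differ ⇒ not provably equivalent.

NO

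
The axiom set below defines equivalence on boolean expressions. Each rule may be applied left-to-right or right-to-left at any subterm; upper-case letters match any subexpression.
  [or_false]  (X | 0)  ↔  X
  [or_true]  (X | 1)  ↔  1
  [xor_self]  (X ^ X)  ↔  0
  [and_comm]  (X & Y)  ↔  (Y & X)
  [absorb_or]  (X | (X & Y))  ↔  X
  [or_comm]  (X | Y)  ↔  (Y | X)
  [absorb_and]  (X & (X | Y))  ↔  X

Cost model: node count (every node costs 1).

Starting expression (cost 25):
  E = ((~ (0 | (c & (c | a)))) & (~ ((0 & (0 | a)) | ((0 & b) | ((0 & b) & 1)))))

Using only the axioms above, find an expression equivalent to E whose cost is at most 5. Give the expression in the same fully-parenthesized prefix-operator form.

(1) ((0 & b) | ((0 & b) & 1))  =[absorb_or →]=  (0 & b)    ⊢ ((~ (0 | (c & (c | a)))) & (~ ((0 & (0 | a)) | (0 & b))))
(2) (0 & (0 | a))  =[absorb_and →]=  0    ⊢ ((~ (0 | (c & (c | a)))) & (~ (0 | (0 & b))))
(3) (c & (c | a))  =[absorb_and →]=  c    ⊢ ((~ (0 | c)) & (~ (0 | (0 & b))))
(4) (0 | c)  =[or_comm →]=  (c | 0)    ⊢ ((~ (c | 0)) & (~ (0 | (0 & b))))
(5) (c | 0)  =[or_false →]=  c    ⊢ ((~ c) & (~ (0 | (0 & b))))
(6) (0 | (0 & b))  =[absorb_or →]=  0    ⊢ cost 5, within 5

((~ c) & (~ 0))   [cost 5]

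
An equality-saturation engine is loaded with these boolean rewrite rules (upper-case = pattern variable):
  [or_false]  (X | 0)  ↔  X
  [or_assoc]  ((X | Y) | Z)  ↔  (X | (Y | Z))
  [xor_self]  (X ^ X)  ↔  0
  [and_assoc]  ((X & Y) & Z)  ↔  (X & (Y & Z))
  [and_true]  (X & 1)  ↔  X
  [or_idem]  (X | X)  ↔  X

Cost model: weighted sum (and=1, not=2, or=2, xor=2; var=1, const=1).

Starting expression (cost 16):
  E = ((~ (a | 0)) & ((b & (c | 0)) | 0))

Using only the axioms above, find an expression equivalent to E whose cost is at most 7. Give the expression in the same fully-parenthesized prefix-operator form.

1. [or_false →] ((b & (c | 0)) | 0)  →  (b & (c | 0));  E = ((~ (a | 0)) & (b & (c | 0)))
2. [or_false →] (a | 0)  →  a;  E = ((~ a) & (b & (c | 0)))
3. [or_false →] (c | 0)  →  c;  cost 7 ≤ 7, done

((~ a) & (b & c))   [cost 7]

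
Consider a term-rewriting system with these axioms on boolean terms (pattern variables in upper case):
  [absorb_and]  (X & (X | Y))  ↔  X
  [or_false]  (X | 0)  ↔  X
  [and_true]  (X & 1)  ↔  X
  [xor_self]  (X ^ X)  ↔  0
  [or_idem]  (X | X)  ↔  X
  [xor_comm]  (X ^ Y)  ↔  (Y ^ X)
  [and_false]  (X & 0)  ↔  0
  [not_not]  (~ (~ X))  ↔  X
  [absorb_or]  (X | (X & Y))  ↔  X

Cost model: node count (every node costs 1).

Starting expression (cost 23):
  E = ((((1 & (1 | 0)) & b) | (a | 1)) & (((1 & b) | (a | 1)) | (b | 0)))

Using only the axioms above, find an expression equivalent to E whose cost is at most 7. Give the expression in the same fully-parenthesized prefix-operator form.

((1 & b) | (a | 1))   [cost 7]

step 1: absorb_and (→) rewrites (1 & (1 | 0)) into 1, now (((1 & b) | (a | 1)) & (((1 & b) | (a | 1)) | (b | 0)))
step 2: or_false (→) rewrites (b | 0) into b, now (((1 & b) | (a | 1)) & (((1 & b) | (a | 1)) | b))
step 3: absorb_and (→) rewrites (((1 & b) | (a | 1)) & (((1 & b) | (a | 1)) | b)) into ((1 & b) | (a | 1)), reaching cost 7 (bound 7)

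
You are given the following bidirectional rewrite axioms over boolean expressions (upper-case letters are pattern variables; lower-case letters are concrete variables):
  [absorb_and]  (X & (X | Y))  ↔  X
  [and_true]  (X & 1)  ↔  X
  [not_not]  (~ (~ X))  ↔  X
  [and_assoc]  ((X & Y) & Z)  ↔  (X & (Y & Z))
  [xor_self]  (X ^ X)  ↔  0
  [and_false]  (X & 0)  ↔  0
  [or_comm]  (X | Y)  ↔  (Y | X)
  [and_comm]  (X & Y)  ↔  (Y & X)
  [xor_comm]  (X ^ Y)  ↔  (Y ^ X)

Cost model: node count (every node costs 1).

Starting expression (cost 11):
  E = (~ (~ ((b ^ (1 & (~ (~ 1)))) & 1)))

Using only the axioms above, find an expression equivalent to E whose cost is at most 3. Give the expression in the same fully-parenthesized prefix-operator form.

(b ^ 1)   [cost 3]

(1) (~ (~ ((b ^ (1 & (~ (~ 1)))) & 1)))  =[not_not →]=  ((b ^ (1 & (~ (~ 1)))) & 1)
(2) (~ (~ 1))  =[not_not →]=  1    ⊢ ((b ^ (1 & 1)) & 1)
(3) (1 & 1)  =[and_true →]=  1    ⊢ ((b ^ 1) & 1)
(4) ((b ^ 1) & 1)  =[and_true →]=  (b ^ 1)    ⊢ cost 3, within 3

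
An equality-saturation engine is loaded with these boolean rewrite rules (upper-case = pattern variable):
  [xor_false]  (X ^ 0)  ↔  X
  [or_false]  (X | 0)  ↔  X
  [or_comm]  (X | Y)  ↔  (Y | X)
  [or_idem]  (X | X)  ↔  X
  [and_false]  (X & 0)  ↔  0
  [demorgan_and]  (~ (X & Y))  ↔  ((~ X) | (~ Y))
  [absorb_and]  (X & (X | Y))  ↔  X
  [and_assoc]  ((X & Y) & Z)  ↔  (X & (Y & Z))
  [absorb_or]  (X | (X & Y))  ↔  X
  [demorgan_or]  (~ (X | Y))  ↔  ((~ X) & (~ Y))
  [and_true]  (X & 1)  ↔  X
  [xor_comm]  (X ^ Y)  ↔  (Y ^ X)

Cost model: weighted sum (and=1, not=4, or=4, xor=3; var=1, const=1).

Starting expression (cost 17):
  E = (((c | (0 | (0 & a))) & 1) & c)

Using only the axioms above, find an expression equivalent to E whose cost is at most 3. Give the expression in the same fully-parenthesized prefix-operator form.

(c & c)   [cost 3]

step 1: absorb_or (→) rewrites (0 | (0 & a)) into 0, now (((c | 0) & 1) & c)
step 2: or_false (→) rewrites (c | 0) into c, now ((c & 1) & c)
step 3: and_true (→) rewrites (c & 1) into c, reaching cost 3 (bound 3)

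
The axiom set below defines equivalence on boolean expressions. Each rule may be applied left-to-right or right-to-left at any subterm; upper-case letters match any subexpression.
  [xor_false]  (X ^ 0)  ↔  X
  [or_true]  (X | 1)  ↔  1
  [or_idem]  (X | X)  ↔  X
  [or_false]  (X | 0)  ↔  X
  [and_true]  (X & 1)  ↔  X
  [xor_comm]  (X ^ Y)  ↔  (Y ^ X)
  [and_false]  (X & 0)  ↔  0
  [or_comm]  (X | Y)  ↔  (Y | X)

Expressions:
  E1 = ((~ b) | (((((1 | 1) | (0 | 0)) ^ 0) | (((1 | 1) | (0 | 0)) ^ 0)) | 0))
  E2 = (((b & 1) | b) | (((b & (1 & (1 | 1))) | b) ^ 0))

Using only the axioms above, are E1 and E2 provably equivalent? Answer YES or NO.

NO

Every axiom is a valid identity, so a rewrite proof would force E1 and E2 to agree under every assignment.
At b=0: E1 = 1 but E2 = 0; they differ, so no derivation exists.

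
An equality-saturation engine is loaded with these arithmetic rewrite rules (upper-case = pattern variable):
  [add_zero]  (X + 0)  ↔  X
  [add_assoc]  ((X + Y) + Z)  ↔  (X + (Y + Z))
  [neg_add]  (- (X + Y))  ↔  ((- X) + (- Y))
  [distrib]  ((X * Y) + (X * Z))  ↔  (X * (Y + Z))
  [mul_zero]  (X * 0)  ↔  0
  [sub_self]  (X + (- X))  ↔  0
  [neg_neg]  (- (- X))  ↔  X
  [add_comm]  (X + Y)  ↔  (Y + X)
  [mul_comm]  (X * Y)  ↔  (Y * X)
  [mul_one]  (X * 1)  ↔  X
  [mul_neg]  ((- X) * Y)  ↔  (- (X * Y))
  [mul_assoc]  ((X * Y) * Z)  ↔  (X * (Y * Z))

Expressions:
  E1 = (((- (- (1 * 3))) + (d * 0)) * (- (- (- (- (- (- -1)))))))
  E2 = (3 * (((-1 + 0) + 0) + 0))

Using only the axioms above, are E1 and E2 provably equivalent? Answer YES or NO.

YES

1. [neg_neg →] (- (- -1))  →  -1;  E1 = (((- (- (1 * 3))) + (d * 0)) * (- (- (- (- -1)))))
2. [neg_neg →] (- (- (1 * 3)))  →  (1 * 3);  E1 = (((1 * 3) + (d * 0)) * (- (- (- (- -1)))))
3. [mul_zero →] (d * 0)  →  0;  E1 = (((1 * 3) + 0) * (- (- (- (- -1)))))
4. [neg_neg →] (- (- -1))  →  -1;  E1 = (((1 * 3) + 0) * (- (- -1)))
5. [neg_neg →] (- (- -1))  →  -1;  E1 = (((1 * 3) + 0) * -1)
6. [mul_comm →] (1 * 3)  →  (3 * 1);  E1 = (((3 * 1) + 0) * -1)
7. [mul_one →] (3 * 1)  →  3;  E1 = ((3 + 0) * -1)
8. [add_zero →] (3 + 0)  →  3;  E1 = (3 * -1)
9. [add_zero ←] -1  →  (-1 + 0);  E1 = (3 * (-1 + 0))
10. [add_zero ←] (-1 + 0)  →  ((-1 + 0) + 0);  E1 = (3 * ((-1 + 0) + 0))
11. [add_zero ←] ((-1 + 0) + 0)  →  (((-1 + 0) + 0) + 0);  this is E2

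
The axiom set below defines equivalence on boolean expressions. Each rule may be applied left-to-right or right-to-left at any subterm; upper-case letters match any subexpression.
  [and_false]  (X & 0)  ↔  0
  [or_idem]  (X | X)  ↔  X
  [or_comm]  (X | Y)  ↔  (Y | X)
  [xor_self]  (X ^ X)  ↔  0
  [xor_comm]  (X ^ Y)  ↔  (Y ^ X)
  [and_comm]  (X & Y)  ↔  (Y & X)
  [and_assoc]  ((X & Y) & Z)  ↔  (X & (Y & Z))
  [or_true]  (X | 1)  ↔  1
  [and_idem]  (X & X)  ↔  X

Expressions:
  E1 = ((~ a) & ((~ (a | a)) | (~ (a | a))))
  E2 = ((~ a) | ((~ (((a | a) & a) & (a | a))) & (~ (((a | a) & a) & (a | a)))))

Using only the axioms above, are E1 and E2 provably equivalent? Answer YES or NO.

YES

(1) ((~ (a | a)) | (~ (a | a)))  =[or_idem →]=  (~ (a | a))    ⊢ ((~ a) & (~ (a | a)))
(2) (a | a)  =[or_idem →]=  a    ⊢ ((~ a) & (~ a))
(3) ((~ a) & (~ a))  =[and_idem →]=  (~ a)
(4) (~ a)  =[or_idem ←]=  ((~ a) | (~ a))
(5) a  =[and_idem ←]=  (a & a)    ⊢ ((~ a) | (~ (a & a)))
(6) a  =[or_idem ←]=  (a | a)    ⊢ ((~ a) | (~ (a & (a | a))))
(7) a  =[and_idem ←]=  (a & a)    ⊢ ((~ a) | (~ ((a & a) & (a | a))))
(8) a  =[or_idem ←]=  (a | a)    ⊢ ((~ a) | (~ (((a | a) & a) & (a | a))))
(9) (~ (((a | a) & a) & (a | a)))  =[and_idem ←]=  ((~ (((a | a) & a) & (a | a))) & (~ (((a | a) & a) & (a | a))))    ⊢ E2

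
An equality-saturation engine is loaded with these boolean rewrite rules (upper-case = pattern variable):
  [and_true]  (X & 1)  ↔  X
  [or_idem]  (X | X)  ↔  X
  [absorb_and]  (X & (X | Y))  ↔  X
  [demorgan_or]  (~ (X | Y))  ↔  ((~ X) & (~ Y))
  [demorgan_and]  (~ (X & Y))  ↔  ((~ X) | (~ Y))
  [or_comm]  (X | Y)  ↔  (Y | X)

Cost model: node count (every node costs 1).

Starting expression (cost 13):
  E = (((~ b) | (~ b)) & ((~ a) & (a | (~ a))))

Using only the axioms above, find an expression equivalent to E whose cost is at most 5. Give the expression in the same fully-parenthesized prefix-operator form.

step 1: or_comm (→) rewrites (a | (~ a)) into ((~ a) | a), now (((~ b) | (~ b)) & ((~ a) & ((~ a) | a)))
step 2: or_idem (→) rewrites ((~ b) | (~ b)) into (~ b), now ((~ b) & ((~ a) & ((~ a) | a)))
step 3: absorb_and (→) rewrites ((~ a) & ((~ a) | a)) into (~ a), reaching cost 5 (bound 5)

((~ b) & (~ a))   [cost 5]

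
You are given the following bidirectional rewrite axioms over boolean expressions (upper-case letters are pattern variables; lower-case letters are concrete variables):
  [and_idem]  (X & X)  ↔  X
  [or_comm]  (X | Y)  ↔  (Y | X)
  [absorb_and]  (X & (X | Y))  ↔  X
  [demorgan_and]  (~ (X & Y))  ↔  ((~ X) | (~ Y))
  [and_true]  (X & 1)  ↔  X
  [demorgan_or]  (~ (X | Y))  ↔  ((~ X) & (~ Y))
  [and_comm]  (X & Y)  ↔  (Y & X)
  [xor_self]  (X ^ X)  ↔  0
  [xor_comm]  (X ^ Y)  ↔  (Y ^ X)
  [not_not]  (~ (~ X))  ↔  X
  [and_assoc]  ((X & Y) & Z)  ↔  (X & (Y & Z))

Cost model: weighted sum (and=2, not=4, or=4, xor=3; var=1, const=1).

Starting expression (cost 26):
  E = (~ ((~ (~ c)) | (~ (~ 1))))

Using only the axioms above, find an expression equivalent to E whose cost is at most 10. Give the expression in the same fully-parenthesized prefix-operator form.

(~ (c | 1))   [cost 10]

(1) (~ (~ c))  =[not_not →]=  c    ⊢ (~ (c | (~ (~ 1))))
(2) (~ (~ 1))  =[not_not →]=  1    ⊢ cost 10, within 10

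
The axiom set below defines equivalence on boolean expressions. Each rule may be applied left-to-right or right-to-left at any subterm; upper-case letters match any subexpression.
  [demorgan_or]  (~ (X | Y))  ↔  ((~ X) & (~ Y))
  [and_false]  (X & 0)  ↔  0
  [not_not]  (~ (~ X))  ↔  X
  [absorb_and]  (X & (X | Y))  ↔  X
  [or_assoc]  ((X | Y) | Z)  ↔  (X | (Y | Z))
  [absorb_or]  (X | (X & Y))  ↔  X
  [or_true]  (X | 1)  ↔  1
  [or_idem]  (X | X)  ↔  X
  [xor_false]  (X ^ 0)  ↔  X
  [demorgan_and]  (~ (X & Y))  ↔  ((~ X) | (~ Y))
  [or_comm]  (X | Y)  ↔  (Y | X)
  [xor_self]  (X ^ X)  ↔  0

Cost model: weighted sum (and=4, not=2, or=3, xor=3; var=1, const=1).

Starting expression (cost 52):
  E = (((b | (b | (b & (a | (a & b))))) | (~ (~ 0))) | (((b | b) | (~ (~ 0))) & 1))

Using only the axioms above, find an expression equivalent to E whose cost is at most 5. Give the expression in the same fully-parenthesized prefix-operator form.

(b | 0)   [cost 5]

1. [absorb_or →] (a | (a & b))  →  a;  E = (((b | (b | (b & a))) | (~ (~ 0))) | (((b | b) | (~ (~ 0))) & 1))
2. [absorb_or →] (b | (b & a))  →  b;  E = (((b | b) | (~ (~ 0))) | (((b | b) | (~ (~ 0))) & 1))
3. [absorb_or →] (((b | b) | (~ (~ 0))) | (((b | b) | (~ (~ 0))) & 1))  →  ((b | b) | (~ (~ 0)))
4. [or_idem →] (b | b)  →  b;  E = (b | (~ (~ 0)))
5. [not_not →] (~ (~ 0))  →  0;  cost 5 ≤ 5, done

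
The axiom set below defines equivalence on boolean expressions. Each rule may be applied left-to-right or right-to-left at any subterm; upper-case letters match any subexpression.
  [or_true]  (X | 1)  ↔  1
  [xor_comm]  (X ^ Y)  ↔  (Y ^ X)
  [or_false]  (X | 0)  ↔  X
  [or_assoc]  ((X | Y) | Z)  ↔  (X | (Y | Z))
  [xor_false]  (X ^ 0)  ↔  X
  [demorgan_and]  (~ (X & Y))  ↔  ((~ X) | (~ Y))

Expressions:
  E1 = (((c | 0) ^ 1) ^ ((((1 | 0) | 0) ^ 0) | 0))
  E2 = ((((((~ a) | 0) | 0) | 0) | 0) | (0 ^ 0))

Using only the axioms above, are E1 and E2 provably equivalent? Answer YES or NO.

Every axiom is a valid identity, so a rewrite proof would force E1 and E2 to agree under every assignment.
At a=0, c=0: E1 = 0 but E2 = 1; they differ, so no derivation exists.

NO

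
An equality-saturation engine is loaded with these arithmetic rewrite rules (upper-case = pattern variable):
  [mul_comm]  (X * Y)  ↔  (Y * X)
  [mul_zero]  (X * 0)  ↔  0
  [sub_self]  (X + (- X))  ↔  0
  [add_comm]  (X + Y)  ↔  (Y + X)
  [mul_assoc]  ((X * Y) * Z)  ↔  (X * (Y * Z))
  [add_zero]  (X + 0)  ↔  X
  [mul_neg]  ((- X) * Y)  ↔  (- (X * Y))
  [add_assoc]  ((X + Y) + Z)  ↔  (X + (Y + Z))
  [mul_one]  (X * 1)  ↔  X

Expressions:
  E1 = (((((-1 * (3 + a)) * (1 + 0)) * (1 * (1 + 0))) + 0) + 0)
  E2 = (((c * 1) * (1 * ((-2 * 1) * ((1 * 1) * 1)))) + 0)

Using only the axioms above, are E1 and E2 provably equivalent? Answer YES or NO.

NO

Every axiom is a valid identity, so a rewrite proof would force E1 and E2 to agree under every assignment.
At a=0, c=0: E1 = -3 but E2 = 0; they differ, so no derivation exists.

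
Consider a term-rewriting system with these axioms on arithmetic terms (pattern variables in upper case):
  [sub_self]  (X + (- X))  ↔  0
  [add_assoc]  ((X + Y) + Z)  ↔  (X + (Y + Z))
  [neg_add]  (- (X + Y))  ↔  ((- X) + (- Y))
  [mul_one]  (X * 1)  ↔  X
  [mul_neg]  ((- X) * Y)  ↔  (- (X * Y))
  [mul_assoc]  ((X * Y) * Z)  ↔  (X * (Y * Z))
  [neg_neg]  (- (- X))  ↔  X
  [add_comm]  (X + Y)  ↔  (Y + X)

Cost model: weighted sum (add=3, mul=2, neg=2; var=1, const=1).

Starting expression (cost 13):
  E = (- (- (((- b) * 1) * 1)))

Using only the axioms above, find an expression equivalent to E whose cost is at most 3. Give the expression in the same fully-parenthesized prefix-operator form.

(- b)   [cost 3]

(1) (((- b) * 1) * 1)  =[mul_one →]=  ((- b) * 1)    ⊢ (- (- ((- b) * 1)))
(2) (- (- ((- b) * 1)))  =[neg_neg →]=  ((- b) * 1)
(3) ((- b) * 1)  =[mul_one →]=  (- b)    ⊢ cost 3, within 3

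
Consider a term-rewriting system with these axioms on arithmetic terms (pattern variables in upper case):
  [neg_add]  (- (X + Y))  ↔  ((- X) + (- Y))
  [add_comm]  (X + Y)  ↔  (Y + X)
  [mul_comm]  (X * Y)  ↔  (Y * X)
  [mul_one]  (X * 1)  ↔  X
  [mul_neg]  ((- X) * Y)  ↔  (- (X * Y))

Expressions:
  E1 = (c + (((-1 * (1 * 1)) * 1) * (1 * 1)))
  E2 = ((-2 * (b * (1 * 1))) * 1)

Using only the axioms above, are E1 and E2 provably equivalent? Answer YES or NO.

NO

The axioms are sound identities: if E1 ↔* E2 then E1 and E2 evaluate identically under any assignment.
Under b=0, c=0: E1 evaluates to -1, E2 to 0. Distinct ⇒ no rewrite sequence connects them.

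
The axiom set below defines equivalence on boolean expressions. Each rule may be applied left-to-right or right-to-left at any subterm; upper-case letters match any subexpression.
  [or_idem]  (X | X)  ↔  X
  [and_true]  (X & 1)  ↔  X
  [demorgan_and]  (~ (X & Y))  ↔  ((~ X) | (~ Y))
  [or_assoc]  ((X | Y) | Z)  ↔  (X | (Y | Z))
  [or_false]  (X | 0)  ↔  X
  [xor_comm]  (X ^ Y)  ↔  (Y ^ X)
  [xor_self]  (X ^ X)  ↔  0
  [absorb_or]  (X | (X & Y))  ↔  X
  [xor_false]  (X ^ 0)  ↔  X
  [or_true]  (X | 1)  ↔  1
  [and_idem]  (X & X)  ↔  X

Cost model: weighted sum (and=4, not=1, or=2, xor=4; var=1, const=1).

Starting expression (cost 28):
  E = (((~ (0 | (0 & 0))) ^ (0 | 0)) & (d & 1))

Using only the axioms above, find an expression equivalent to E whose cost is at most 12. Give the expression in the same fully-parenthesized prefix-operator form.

((~ 0) & (d & 1))   [cost 12]

1. [absorb_or →] (0 | (0 & 0))  →  0;  E = (((~ 0) ^ (0 | 0)) & (d & 1))
2. [or_idem →] (0 | 0)  →  0;  E = (((~ 0) ^ 0) & (d & 1))
3. [xor_false →] ((~ 0) ^ 0)  →  (~ 0);  cost 12 ≤ 12, done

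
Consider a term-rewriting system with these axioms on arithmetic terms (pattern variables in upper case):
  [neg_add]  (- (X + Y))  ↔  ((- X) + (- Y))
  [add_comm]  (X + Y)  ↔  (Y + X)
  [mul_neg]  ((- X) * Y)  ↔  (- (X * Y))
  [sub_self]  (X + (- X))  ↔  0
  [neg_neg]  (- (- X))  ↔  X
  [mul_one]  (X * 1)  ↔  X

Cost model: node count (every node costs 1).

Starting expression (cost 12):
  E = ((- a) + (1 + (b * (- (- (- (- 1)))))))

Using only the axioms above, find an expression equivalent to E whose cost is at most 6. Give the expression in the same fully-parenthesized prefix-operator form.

((- a) + (1 + b))   [cost 6]

1. [neg_neg →] (- (- 1))  →  1;  E = ((- a) + (1 + (b * (- (- 1)))))
2. [neg_neg →] (- (- 1))  →  1;  E = ((- a) + (1 + (b * 1)))
3. [mul_one →] (b * 1)  →  b;  cost 6 ≤ 6, done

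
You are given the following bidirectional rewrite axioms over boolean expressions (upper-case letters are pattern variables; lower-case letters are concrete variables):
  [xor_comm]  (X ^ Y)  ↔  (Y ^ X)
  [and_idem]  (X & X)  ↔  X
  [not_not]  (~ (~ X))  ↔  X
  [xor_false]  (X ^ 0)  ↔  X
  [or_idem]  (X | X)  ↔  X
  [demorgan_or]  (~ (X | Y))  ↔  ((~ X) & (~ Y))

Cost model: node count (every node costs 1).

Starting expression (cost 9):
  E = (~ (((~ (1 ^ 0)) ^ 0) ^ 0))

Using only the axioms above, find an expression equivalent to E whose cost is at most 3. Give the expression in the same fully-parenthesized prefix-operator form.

(~ (~ 1))   [cost 3]

1. [xor_false →] (((~ (1 ^ 0)) ^ 0) ^ 0)  →  ((~ (1 ^ 0)) ^ 0);  E = (~ ((~ (1 ^ 0)) ^ 0))
2. [xor_false →] ((~ (1 ^ 0)) ^ 0)  →  (~ (1 ^ 0));  E = (~ (~ (1 ^ 0)))
3. [xor_false →] (1 ^ 0)  →  1;  cost 3 ≤ 3, done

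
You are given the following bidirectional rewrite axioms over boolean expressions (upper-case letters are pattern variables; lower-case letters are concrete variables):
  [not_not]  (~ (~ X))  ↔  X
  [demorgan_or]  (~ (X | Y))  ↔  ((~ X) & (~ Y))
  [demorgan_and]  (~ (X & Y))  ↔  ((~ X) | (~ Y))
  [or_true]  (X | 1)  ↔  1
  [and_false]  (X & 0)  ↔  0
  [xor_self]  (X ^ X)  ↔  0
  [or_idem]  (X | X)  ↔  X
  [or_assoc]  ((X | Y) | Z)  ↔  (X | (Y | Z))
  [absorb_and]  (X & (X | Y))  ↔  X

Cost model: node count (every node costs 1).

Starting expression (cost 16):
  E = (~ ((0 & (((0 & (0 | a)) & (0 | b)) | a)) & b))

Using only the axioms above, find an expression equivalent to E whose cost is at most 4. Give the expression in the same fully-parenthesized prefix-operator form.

(~ (0 & b))   [cost 4]

1. [absorb_and →] (0 & (0 | a))  →  0;  E = (~ ((0 & ((0 & (0 | b)) | a)) & b))
2. [absorb_and →] (0 & (0 | b))  →  0;  E = (~ ((0 & (0 | a)) & b))
3. [absorb_and →] (0 & (0 | a))  →  0;  cost 4 ≤ 4, done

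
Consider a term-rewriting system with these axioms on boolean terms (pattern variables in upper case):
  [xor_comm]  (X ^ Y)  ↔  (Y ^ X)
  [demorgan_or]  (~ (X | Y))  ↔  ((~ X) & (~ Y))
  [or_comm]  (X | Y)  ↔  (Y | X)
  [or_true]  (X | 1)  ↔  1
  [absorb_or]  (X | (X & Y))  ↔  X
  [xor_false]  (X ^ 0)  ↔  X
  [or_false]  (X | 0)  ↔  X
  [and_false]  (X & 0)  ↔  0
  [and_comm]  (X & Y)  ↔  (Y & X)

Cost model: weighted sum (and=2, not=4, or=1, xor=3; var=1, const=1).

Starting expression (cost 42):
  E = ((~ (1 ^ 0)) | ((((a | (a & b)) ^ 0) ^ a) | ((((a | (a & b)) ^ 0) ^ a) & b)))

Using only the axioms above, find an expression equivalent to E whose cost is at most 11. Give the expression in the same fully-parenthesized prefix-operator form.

((~ 1) | (a ^ a))   [cost 11]

(1) ((((a | (a & b)) ^ 0) ^ a) | ((((a | (a & b)) ^ 0) ^ a) & b))  =[absorb_or →]=  (((a | (a & b)) ^ 0) ^ a)    ⊢ ((~ (1 ^ 0)) | (((a | (a & b)) ^ 0) ^ a))
(2) (a | (a & b))  =[absorb_or →]=  a    ⊢ ((~ (1 ^ 0)) | ((a ^ 0) ^ a))
(3) (1 ^ 0)  =[xor_false →]=  1    ⊢ ((~ 1) | ((a ^ 0) ^ a))
(4) (a ^ 0)  =[xor_false →]=  a    ⊢ cost 11, within 11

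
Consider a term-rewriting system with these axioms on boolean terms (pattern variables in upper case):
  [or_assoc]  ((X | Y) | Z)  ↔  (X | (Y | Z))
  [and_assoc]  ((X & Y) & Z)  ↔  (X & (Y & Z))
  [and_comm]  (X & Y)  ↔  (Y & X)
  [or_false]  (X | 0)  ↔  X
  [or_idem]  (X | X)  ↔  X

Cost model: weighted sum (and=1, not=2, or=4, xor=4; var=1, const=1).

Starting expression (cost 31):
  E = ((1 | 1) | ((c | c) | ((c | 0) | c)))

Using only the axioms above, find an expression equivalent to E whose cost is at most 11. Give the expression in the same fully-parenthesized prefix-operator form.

1. [or_false →] (c | 0)  →  c;  E = ((1 | 1) | ((c | c) | (c | c)))
2. [or_idem →] ((c | c) | (c | c))  →  (c | c);  E = ((1 | 1) | (c | c))
3. [or_idem →] (c | c)  →  c;  cost 11 ≤ 11, done

((1 | 1) | c)   [cost 11]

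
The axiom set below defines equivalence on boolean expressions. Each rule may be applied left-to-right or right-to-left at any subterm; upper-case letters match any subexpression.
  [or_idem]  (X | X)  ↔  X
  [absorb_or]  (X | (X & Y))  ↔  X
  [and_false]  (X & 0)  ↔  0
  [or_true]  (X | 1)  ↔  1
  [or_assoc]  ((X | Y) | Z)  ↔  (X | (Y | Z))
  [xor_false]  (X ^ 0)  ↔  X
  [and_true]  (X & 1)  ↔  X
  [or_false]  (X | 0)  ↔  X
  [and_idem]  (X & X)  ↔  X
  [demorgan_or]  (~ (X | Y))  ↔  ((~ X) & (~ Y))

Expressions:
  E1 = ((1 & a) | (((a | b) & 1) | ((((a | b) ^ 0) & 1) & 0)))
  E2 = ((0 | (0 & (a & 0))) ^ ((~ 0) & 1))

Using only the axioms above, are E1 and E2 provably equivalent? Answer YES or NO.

NO

The axioms are sound identities: if E1 ↔* E2 then E1 and E2 evaluate identically under any assignment.
Under a=0, b=0: E1 evaluates to 0, E2 to 1. Distinct ⇒ no rewrite sequence connects them.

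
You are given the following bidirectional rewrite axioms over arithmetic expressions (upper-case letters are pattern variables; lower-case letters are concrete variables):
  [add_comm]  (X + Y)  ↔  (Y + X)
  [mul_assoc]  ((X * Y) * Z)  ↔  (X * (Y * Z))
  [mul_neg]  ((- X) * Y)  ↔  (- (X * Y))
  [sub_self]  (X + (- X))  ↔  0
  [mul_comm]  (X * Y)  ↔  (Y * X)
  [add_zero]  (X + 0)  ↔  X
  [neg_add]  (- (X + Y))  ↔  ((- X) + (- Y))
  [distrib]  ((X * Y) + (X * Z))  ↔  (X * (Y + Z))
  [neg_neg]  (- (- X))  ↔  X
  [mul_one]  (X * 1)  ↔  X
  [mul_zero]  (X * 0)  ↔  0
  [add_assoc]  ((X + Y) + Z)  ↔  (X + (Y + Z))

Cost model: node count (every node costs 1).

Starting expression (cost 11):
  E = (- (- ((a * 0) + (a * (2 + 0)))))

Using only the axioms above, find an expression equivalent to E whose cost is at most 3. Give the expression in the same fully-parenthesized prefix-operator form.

(a * 2)   [cost 3]

step 1: neg_neg (→) rewrites (- (- ((a * 0) + (a * (2 + 0))))) into ((a * 0) + (a * (2 + 0)))
step 2: add_zero (→) rewrites (2 + 0) into 2, now ((a * 0) + (a * 2))
step 3: distrib (→) rewrites ((a * 0) + (a * 2)) into (a * (0 + 2))
step 4: add_comm (→) rewrites (0 + 2) into (2 + 0), now (a * (2 + 0))
step 5: add_zero (→) rewrites (2 + 0) into 2, reaching cost 3 (bound 3)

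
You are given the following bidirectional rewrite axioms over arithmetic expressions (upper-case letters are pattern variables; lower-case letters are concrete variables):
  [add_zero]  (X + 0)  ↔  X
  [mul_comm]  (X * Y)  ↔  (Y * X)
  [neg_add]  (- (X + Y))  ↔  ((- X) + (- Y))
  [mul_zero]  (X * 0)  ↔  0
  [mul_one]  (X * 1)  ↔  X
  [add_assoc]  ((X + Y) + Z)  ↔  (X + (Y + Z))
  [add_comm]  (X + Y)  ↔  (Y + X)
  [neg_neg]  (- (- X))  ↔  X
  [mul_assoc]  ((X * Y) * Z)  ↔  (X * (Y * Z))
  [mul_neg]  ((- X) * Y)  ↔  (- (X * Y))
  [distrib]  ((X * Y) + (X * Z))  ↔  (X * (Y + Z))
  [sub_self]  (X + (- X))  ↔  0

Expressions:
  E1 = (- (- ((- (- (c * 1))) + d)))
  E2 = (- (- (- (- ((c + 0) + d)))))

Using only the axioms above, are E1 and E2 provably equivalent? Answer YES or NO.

(1) (c * 1)  =[mul_one →]=  c    ⊢ (- (- ((- (- c)) + d)))
(2) (- (- ((- (- c)) + d)))  =[neg_neg →]=  ((- (- c)) + d)
(3) (- (- c))  =[neg_neg →]=  c    ⊢ (c + d)
(4) (c + d)  =[neg_neg ←]=  (- (- (c + d)))
(5) (- (- (c + d)))  =[neg_neg ←]=  (- (- (- (- (c + d)))))
(6) c  =[add_zero ←]=  (c + 0)    ⊢ E2

YES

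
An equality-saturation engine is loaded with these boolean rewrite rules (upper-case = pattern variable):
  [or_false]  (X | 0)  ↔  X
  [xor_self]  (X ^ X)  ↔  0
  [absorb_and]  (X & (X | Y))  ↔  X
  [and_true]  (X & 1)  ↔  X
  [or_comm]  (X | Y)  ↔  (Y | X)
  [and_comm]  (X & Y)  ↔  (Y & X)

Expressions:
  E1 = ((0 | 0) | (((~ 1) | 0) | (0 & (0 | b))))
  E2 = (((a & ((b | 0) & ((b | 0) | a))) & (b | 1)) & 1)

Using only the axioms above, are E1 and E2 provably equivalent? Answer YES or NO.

The axioms are sound identities: if E1 ↔* E2 then E1 and E2 evaluate identically under any assignment.
Under a=1, b=1: E1 evaluates to 0, E2 to 1. Distinct ⇒ no rewrite sequence connects them.

NO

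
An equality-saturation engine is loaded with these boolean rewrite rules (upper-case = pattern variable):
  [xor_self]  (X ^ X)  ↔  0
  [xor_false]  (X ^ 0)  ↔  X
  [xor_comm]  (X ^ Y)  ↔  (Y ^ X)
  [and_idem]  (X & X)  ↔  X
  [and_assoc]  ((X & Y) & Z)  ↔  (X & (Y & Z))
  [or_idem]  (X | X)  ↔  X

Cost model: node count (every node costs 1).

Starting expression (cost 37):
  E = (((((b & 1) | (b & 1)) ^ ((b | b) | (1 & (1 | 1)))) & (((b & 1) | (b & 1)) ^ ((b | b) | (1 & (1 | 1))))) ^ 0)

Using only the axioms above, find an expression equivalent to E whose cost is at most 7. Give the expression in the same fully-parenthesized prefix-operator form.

((b | 1) ^ (b & 1))   [cost 7]

(1) ((((b & 1) | (b & 1)) ^ ((b | b) | (1 & (1 | 1)))) & (((b & 1) | (b & 1)) ^ ((b | b) | (1 & (1 | 1)))))  =[and_idem →]=  (((b & 1) | (b & 1)) ^ ((b | b) | (1 & (1 | 1))))    ⊢ ((((b & 1) | (b & 1)) ^ ((b | b) | (1 & (1 | 1)))) ^ 0)
(2) ((b & 1) | (b & 1))  =[or_idem →]=  (b & 1)    ⊢ (((b & 1) ^ ((b | b) | (1 & (1 | 1)))) ^ 0)
(3) ((b & 1) ^ ((b | b) | (1 & (1 | 1))))  =[xor_comm →]=  (((b | b) | (1 & (1 | 1))) ^ (b & 1))    ⊢ ((((b | b) | (1 & (1 | 1))) ^ (b & 1)) ^ 0)
(4) (1 | 1)  =[or_idem →]=  1    ⊢ ((((b | b) | (1 & 1)) ^ (b & 1)) ^ 0)
(5) (1 & 1)  =[and_idem →]=  1    ⊢ ((((b | b) | 1) ^ (b & 1)) ^ 0)
(6) (b | b)  =[or_idem →]=  b    ⊢ (((b | 1) ^ (b & 1)) ^ 0)
(7) (((b | 1) ^ (b & 1)) ^ 0)  =[xor_false →]=  ((b | 1) ^ (b & 1))    ⊢ cost 7, within 7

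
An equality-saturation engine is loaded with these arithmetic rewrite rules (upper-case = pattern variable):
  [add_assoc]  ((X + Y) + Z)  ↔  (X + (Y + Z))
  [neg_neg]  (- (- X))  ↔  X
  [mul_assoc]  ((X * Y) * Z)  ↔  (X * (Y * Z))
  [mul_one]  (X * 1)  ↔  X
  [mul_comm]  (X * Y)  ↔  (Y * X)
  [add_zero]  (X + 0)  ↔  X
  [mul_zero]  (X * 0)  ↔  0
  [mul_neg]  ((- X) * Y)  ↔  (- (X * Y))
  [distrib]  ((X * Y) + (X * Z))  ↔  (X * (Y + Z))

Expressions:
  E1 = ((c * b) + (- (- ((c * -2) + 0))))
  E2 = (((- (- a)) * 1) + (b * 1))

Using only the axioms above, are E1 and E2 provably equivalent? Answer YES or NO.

Every axiom is a valid identity, so a rewrite proof would force E1 and E2 to agree under every assignment.
At a=0, b=0, c=1: E1 = -2 but E2 = 0; they differ, so no derivation exists.

NO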